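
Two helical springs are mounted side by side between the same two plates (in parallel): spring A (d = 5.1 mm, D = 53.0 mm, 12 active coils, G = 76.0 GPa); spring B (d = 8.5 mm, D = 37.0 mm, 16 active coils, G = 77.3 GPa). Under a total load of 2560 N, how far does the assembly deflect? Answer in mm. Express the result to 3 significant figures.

k_A = Gd⁴/(8D³N_a) = (76.0×10³)(5.1⁴)/(8·53.0³·12) = 3.5975 N/mm
k_B = Gd⁴/(8D³N_a) = (77.3×10³)(8.5⁴)/(8·37.0³·16) = 62.236 N/mm
Parallel: k_eq = 3.5975 + 62.236 = 65.833 N/mm
δ = F/k_eq = 2560/65.833 = 38.886 mm

38.9 mm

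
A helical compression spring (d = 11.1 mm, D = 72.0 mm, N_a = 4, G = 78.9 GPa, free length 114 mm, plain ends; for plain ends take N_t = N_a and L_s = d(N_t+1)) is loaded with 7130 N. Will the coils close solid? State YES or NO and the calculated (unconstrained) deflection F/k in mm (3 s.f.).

k = Gd⁴/(8D³N_a) = (78.9×10³)(11.1⁴)/(8·72.0³·4) = 100.28 N/mm
N_t = 4; L_s = 11.1·5 = 55.5 mm; δ_solid = L₀ − L_s = 114 − 55.5 = 58.5 mm
δ = F/k = 7130/100.28 = 71.1 mm
δ ≥ δ_solid → spring goes solid

YES, δ = 71.1 mm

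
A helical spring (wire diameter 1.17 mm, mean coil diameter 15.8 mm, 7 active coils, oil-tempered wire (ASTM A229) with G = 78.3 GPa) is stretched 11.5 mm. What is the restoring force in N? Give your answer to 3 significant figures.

k = Gd⁴/(8D³N_a) = (78.3×10³)(1.17⁴)/(8·15.8³·7) = 0.66427 N/mm
F = k·δ = 0.66427 × 11.5 = 7.6391 N

7.64 N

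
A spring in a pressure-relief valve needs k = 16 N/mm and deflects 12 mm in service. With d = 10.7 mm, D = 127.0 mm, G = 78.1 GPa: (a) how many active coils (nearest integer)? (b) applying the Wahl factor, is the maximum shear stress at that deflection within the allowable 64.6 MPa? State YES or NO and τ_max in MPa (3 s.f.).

N_a = Gd⁴/(8D³k) = (78.1×10³)(10.7⁴)/(8·127.0³·16) = 3.904 → N_a = 4
Actual rate k = Gd⁴/(8D³·4) = 15.618 N/mm
Working load F = kδ = 15.618·12 = 187.42 N
C = 127.0/10.7 = 11.8692; K_W = (4C−1)/(4C−4)+0.615/C = 1.1208
τ_max = K_W·8FD/(πd³) = 1.1208·49.476 = 55.454 MPa
τ_max ≤ 64.6 MPa → acceptable

(a) 4 coils; (b) YES, τ_max = 55.5 MPa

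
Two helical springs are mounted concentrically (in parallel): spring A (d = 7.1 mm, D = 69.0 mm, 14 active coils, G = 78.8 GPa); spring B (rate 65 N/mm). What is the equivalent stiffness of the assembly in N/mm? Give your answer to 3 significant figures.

k_A = Gd⁴/(8D³N_a) = (78.8×10³)(7.1⁴)/(8·69.0³·14) = 5.4424 N/mm
Parallel: k_eq = 5.4424 + 65 = 70.442 N/mm

70.4 N/mm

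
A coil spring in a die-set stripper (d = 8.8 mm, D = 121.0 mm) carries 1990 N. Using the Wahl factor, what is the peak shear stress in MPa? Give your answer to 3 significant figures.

Spring index C = D/d = 121.0/8.8 = 13.7500
K_W = (4C−1)/(4C−4) + 0.615/C = 54.000/51.000 + 0.0447 = 1.1036
τ₀ = 8FD/(πd³) = 8·1990·121.0/(π·8.8³) = 1.92632e+06/2140.9 = 899.77 MPa
τ_max = K·τ₀ = 1.1036 × 899.77 = 992.94 MPa

993 MPa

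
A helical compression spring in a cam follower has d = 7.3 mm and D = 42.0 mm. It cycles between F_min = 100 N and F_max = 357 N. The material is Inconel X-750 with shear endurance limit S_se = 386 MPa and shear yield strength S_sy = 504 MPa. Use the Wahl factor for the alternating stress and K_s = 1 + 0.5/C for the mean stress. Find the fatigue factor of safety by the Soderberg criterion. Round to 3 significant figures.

C = D/d = 42.0/7.3 = 5.7534; K_W = (4C−1)/(4C−4)+0.615/C = 1.2647; K_s = 1+0.5/C = 1.0869
F_a = (F_max−F_min)/2 = 128.5 N; F_m = (F_max+F_min)/2 = 228.5 N
τ_a = K_W·8F_aD/(πd³) = 1.2647 × 35.328 = 44.679 MPa
τ_m = K_s·8F_mD/(πd³) = 1.0869 × 62.821 = 68.281 MPa
Soderberg: 1/n_f = τ_a/S_se + τ_m/S_sy = 44.679/386 + 68.281/504 = 0.11575 + 0.13548 = 0.25123
n_f = 1/0.25123 = 3.98

3.98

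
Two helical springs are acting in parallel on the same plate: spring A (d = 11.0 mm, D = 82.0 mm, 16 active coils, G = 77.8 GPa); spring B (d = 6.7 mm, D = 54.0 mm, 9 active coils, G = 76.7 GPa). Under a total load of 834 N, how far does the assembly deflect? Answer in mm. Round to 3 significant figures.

28.0 mm

k_A = Gd⁴/(8D³N_a) = (77.8×10³)(11.0⁴)/(8·82.0³·16) = 16.14 N/mm
k_B = Gd⁴/(8D³N_a) = (76.7×10³)(6.7⁴)/(8·54.0³·9) = 13.633 N/mm
Parallel: k_eq = 16.14 + 13.633 = 29.772 N/mm
δ = F/k_eq = 834/29.772 = 28.012 mm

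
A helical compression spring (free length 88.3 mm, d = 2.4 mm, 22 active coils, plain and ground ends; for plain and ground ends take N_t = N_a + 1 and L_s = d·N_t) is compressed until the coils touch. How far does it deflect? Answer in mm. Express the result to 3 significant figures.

N_t = 23; L_s = 2.4·23 = 55.2 mm
δ_solid = L₀ − L_s = 88.3 − 55.2 = 33.1 mm

33.1 mm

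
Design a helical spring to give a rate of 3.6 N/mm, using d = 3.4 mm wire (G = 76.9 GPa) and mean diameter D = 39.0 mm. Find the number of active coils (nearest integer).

6

N_a = Gd⁴/(8D³k) = (76.9×10³ × 3.4⁴)/(8 × 39.0³ × 3.6)
    = 1.02764e+07 / 1.70839e+06 = 6.015 → 6 coils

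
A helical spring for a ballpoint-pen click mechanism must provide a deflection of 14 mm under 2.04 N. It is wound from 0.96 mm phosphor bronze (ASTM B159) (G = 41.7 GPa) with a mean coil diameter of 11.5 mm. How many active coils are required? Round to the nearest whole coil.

20

Required rate k = F/δ = 2.04/14 = 0.14571 N/mm
N_a = Gd⁴/(8D³k) = (41.7×10³ × 0.96⁴)/(8 × 11.5³ × 0.14571)
    = 35417.8 / 1772.91 = 19.98 → 20 coils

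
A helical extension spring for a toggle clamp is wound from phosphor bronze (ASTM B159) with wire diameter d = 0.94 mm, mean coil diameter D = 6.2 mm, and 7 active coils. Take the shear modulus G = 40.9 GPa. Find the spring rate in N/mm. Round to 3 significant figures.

2.39 N/mm

k = Gd⁴/(8D³N_a) = (40.9×10³ × 0.94⁴) / (8 × 6.2³ × 7)
  = 31932.6 / 13346.4 = 2.3926 N/mm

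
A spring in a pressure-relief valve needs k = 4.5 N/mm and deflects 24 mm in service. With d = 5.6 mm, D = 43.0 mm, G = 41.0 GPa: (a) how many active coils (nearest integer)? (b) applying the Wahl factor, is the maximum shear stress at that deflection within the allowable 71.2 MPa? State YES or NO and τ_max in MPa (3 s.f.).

(a) 14 coils; (b) NO, τ_max = 80.8 MPa

N_a = Gd⁴/(8D³k) = (41.0×10³)(5.6⁴)/(8·43.0³·4.5) = 14.09 → N_a = 14
Actual rate k = Gd⁴/(8D³·14) = 4.5281 N/mm
Working load F = kδ = 4.5281·24 = 108.67 N
C = 43.0/5.6 = 7.6786; K_W = (4C−1)/(4C−4)+0.615/C = 1.1924
τ_max = K_W·8FD/(πd³) = 1.1924·67.759 = 80.796 MPa
τ_max > 71.2 MPa → exceeds allowable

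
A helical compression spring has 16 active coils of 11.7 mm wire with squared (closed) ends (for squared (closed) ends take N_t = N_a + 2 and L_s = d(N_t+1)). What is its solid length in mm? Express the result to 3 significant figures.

squared (closed) ends: N_t = N_a + 2 = 16 + 2 = 18
L_s = d·(N_t+1) = 11.7 × 19 = 222.3 mm

222 mm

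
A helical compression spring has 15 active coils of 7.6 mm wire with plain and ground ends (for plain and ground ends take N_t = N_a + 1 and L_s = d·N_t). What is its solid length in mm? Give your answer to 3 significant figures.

plain and ground ends: N_t = N_a + 1 = 15 + 1 = 16
L_s = d·N_t = 7.6 × 16 = 121.6 mm

122 mm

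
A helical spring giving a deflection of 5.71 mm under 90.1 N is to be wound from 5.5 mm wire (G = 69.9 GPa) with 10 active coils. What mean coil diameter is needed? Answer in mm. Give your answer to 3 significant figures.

37.0 mm

Required rate k = F/δ = 90.1/5.71 = 15.779 N/mm
D = (Gd⁴/(8N_a·k))^(1/3) = (69.9×10³·5.5⁴/(8·10·15.779))^(1/3)
  = (50669.8)^(1/3) = 37.0041 mm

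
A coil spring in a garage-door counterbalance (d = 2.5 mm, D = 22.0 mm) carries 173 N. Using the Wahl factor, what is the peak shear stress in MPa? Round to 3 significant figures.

Spring index C = D/d = 22.0/2.5 = 8.8000
K_W = (4C−1)/(4C−4) + 0.615/C = 34.200/31.200 + 0.0699 = 1.1660
τ₀ = 8FD/(πd³) = 8·173·22.0/(π·2.5³) = 30448/49.087 = 620.28 MPa
τ_max = K·τ₀ = 1.1660 × 620.28 = 723.27 MPa

723 MPa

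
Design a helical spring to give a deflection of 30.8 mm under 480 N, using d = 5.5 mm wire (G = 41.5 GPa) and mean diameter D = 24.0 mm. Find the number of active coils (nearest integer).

Required rate k = F/δ = 480/30.8 = 15.584 N/mm
N_a = Gd⁴/(8D³k) = (41.5×10³ × 5.5⁴)/(8 × 24.0³ × 15.584)
    = 3.79751e+07 / 1.72351e+06 = 22.03 → 22 coils

22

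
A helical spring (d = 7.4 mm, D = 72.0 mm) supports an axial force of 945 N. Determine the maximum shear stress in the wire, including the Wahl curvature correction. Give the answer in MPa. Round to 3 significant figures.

491 MPa

Spring index C = D/d = 72.0/7.4 = 9.7297
K_W = (4C−1)/(4C−4) + 0.615/C = 37.919/34.919 + 0.0632 = 1.1491
τ₀ = 8FD/(πd³) = 8·945·72.0/(π·7.4³) = 544320/1273 = 427.57 MPa
τ_max = K·τ₀ = 1.1491 × 427.57 = 491.33 MPa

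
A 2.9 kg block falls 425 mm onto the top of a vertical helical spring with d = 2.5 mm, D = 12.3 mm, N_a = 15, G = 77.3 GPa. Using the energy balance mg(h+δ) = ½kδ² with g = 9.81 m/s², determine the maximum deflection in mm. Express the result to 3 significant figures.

k = Gd⁴/(8D³N_a) = (77.3×10³)(2.5⁴)/(8·12.3³·15) = 13.522 N/mm
W = mg = 2.9 × 9.81 = 28.449 N
½kδ² − Wδ − Wh = 0 → δ = (W + √(W² + 2kWh))/k
δ = (28.449 + √(809.35 + 326986))/13.522 = (28.449 + 572.53)/13.522 = 44.445 mm

44.4 mm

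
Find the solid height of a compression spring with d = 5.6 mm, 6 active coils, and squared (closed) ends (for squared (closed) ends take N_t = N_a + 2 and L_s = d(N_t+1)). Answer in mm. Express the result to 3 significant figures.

50.4 mm

squared (closed) ends: N_t = N_a + 2 = 6 + 2 = 8
L_s = d·(N_t+1) = 5.6 × 9 = 50.4 mm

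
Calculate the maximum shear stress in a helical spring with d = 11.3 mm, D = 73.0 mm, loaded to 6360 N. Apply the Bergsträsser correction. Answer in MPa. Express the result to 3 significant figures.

999 MPa

Spring index C = D/d = 73.0/11.3 = 6.4602
K_B = (4C+2)/(4C−3) = 27.841/22.841 = 1.2189
τ₀ = 8FD/(πd³) = 8·6360·73.0/(π·11.3³) = 3.71424e+06/4533 = 819.38 MPa
τ_max = K·τ₀ = 1.2189 × 819.38 = 998.75 MPa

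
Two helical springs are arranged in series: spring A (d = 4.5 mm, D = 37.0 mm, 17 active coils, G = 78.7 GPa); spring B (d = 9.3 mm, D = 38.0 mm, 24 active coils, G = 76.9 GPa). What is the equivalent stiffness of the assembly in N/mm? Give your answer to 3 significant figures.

4.31 N/mm

k_A = Gd⁴/(8D³N_a) = (78.7×10³)(4.5⁴)/(8·37.0³·17) = 4.6847 N/mm
k_B = Gd⁴/(8D³N_a) = (76.9×10³)(9.3⁴)/(8·38.0³·24) = 54.602 N/mm
Series: 1/k_eq = 1/4.6847 + 1/54.602 = 0.23178; k_eq = 4.3145 N/mm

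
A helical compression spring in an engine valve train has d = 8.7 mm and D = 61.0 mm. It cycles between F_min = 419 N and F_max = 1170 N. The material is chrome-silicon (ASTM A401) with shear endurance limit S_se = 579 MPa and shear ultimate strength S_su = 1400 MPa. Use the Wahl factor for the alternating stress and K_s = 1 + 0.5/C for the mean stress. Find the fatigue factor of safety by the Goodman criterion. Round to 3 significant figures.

C = D/d = 61.0/8.7 = 7.0115; K_W = (4C−1)/(4C−4)+0.615/C = 1.2125; K_s = 1+0.5/C = 1.0713
F_a = (F_max−F_min)/2 = 375.5 N; F_m = (F_max+F_min)/2 = 794.5 N
τ_a = K_W·8F_aD/(πd³) = 1.2125 × 88.577 = 107.4 MPa
τ_m = K_s·8F_mD/(πd³) = 1.0713 × 187.42 = 200.78 MPa
Goodman: 1/n_f = τ_a/S_se + τ_m/S_su = 107.4/579 + 200.78/1400 = 0.18549 + 0.14341 = 0.3289
n_f = 1/0.3289 = 3.04

3.04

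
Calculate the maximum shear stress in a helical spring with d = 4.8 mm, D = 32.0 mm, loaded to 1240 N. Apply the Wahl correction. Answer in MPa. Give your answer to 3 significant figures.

1120 MPa

Spring index C = D/d = 32.0/4.8 = 6.6667
K_W = (4C−1)/(4C−4) + 0.615/C = 25.667/22.667 + 0.0922 = 1.2246
τ₀ = 8FD/(πd³) = 8·1240·32.0/(π·4.8³) = 317440/347.44 = 913.67 MPa
τ_max = K·τ₀ = 1.2246 × 913.67 = 1118.9 MPa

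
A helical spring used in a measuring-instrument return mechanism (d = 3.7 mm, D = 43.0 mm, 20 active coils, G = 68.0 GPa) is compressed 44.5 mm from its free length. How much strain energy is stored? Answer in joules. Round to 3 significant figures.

0.992 J

k = Gd⁴/(8D³N_a) = (68.0×10³)(3.7⁴)/(8·43.0³·20) = 1.0018 N/mm
U = ½kδ² = 0.5 × 1.0018 × 44.5² = 991.93 N·mm = 0.99193 J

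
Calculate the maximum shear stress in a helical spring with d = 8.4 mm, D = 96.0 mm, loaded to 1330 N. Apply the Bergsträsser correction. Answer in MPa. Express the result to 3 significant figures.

613 MPa

Spring index C = D/d = 96.0/8.4 = 11.4286
K_B = (4C+2)/(4C−3) = 47.714/42.714 = 1.1171
τ₀ = 8FD/(πd³) = 8·1330·96.0/(π·8.4³) = 1.02144e+06/1862 = 548.56 MPa
τ_max = K·τ₀ = 1.1171 × 548.56 = 612.77 MPa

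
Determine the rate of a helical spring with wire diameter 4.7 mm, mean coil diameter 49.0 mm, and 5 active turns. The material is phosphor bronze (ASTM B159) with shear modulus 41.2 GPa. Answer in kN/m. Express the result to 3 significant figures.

k = Gd⁴/(8D³N_a) = (41.2×10³ × 4.7⁴) / (8 × 49.0³ × 5)
  = 2.01043e+07 / 4.70596e+06 = 4.2721 N/mm

4.27 kN/m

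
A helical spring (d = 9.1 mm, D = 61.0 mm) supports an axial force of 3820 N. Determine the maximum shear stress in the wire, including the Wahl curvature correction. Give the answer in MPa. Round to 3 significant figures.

963 MPa

Spring index C = D/d = 61.0/9.1 = 6.7033
K_W = (4C−1)/(4C−4) + 0.615/C = 25.813/22.813 + 0.0917 = 1.2232
τ₀ = 8FD/(πd³) = 8·3820·61.0/(π·9.1³) = 1.86416e+06/2367.4 = 787.42 MPa
τ_max = K·τ₀ = 1.2232 × 787.42 = 963.22 MPa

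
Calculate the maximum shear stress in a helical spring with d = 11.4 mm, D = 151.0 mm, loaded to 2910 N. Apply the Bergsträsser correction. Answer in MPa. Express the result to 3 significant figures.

831 MPa

Spring index C = D/d = 151.0/11.4 = 13.2456
K_B = (4C+2)/(4C−3) = 54.982/49.982 = 1.1000
τ₀ = 8FD/(πd³) = 8·2910·151.0/(π·11.4³) = 3.51528e+06/4654.4 = 755.26 MPa
τ_max = K·τ₀ = 1.1000 × 755.26 = 830.81 MPa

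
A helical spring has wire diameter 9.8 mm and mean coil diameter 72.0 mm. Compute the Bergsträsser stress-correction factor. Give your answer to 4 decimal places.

1.1895

C = D/d = 72.0/9.8 = 7.3469
K_B = (4C+2)/(4C−3) = 31.388/26.388 = 1.1895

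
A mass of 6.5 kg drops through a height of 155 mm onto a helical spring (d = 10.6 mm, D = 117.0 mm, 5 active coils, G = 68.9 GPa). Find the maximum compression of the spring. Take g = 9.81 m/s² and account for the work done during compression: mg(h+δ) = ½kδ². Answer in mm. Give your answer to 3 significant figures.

43.1 mm

k = Gd⁴/(8D³N_a) = (68.9×10³)(10.6⁴)/(8·117.0³·5) = 13.578 N/mm
W = mg = 6.5 × 9.81 = 63.765 N
½kδ² − Wδ − Wh = 0 → δ = (W + √(W² + 2kWh))/k
δ = (63.765 + √(4066 + 268392))/13.578 = (63.765 + 521.97)/13.578 = 43.14 mm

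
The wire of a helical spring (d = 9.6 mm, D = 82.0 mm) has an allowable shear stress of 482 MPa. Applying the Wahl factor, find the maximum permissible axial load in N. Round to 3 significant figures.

C = D/d = 82.0/9.6 = 8.5417
K_W = (4C−1)/(4C−4) + 0.615/C = 33.167/30.167 + 0.0720 = 1.1714
τ_max = K·8FD/(πd³) → F_max = τ_allow·πd³/(8DK)
F_max = 482·π·9.6³/(8·82.0·1.1714) = 1.3397e+06/768.47 = 1743.3 N

1740 N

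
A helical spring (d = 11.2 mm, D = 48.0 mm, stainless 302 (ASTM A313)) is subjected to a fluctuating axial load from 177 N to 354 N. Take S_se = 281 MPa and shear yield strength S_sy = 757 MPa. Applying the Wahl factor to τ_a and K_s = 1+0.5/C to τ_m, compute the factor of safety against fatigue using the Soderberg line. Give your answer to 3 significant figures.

14.0

C = D/d = 48.0/11.2 = 4.2857; K_W = (4C−1)/(4C−4)+0.615/C = 1.3718; K_s = 1+0.5/C = 1.1167
F_a = (F_max−F_min)/2 = 88.5 N; F_m = (F_max+F_min)/2 = 265.5 N
τ_a = K_W·8F_aD/(πd³) = 1.3718 × 7.6996 = 10.562 MPa
τ_m = K_s·8F_mD/(πd³) = 1.1167 × 23.099 = 25.794 MPa
Soderberg: 1/n_f = τ_a/S_se + τ_m/S_sy = 10.562/281 + 25.794/757 = 0.03759 + 0.03407 = 0.071661
n_f = 1/0.071661 = 13.95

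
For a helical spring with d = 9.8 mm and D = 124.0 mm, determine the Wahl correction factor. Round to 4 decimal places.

C = D/d = 124.0/9.8 = 12.6531
K_W = (4C−1)/(4C−4) + 0.615/C = 49.612/46.612 + 0.0486 = 1.1130

1.1130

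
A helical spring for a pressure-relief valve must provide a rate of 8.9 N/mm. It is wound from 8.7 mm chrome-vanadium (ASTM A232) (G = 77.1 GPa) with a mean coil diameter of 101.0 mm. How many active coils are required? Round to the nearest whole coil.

6

N_a = Gd⁴/(8D³k) = (77.1×10³ × 8.7⁴)/(8 × 101.0³ × 8.9)
    = 4.41704e+08 / 7.33574e+07 = 6.021 → 6 coils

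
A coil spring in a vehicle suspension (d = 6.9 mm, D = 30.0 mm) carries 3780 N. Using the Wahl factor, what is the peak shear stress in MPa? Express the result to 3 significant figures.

Spring index C = D/d = 30.0/6.9 = 4.3478
K_W = (4C−1)/(4C−4) + 0.615/C = 16.391/13.391 + 0.1414 = 1.3655
τ₀ = 8FD/(πd³) = 8·3780·30.0/(π·6.9³) = 907200/1032 = 879.03 MPa
τ_max = K·τ₀ = 1.3655 × 879.03 = 1200.3 MPa

1200 MPa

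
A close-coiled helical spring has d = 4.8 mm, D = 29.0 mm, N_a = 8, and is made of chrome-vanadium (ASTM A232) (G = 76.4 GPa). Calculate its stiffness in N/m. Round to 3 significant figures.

k = Gd⁴/(8D³N_a) = (76.4×10³ × 4.8⁴) / (8 × 29.0³ × 8)
  = 4.05563e+07 / 1.5609e+06 = 25.983 N/mm = 25983 N/m

26000 N/m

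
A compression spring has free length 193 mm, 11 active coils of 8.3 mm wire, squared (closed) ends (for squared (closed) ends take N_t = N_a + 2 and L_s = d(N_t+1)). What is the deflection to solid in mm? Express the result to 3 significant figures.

76.8 mm

N_t = 13; L_s = 8.3·14 = 116.2 mm
δ_solid = L₀ − L_s = 193 − 116.2 = 76.8 mm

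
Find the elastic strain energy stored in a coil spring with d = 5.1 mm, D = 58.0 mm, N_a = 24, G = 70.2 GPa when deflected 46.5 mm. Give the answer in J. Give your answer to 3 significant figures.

k = Gd⁴/(8D³N_a) = (70.2×10³)(5.1⁴)/(8·58.0³·24) = 1.2677 N/mm
U = ½kδ² = 0.5 × 1.2677 × 46.5² = 1370.6 N·mm = 1.3706 J

1.37 J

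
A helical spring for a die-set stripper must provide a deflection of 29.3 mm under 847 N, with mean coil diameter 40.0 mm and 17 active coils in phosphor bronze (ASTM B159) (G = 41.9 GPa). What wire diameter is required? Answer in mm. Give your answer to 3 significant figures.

8.80 mm

Required rate k = F/δ = 847/29.3 = 28.908 N/mm
d = (8D³N_a·k / G)^(1/4) = (8·40.0³·17·28.908 / (41.9×10³))^0.25
  = (6005.1)^0.25 = 8.8030 mm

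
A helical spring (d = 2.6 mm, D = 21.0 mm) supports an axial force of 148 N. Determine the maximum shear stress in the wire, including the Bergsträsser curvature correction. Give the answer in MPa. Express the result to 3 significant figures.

Spring index C = D/d = 21.0/2.6 = 8.0769
K_B = (4C+2)/(4C−3) = 34.308/29.308 = 1.1706
τ₀ = 8FD/(πd³) = 8·148·21.0/(π·2.6³) = 24864/55.217 = 450.3 MPa
τ_max = K·τ₀ = 1.1706 × 450.3 = 527.12 MPa

527 MPa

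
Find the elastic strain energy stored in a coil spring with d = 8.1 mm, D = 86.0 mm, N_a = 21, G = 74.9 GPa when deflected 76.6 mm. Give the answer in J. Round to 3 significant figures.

8.85 J

k = Gd⁴/(8D³N_a) = (74.9×10³)(8.1⁴)/(8·86.0³·21) = 3.0173 N/mm
U = ½kδ² = 0.5 × 3.0173 × 76.6² = 8852.1 N·mm = 8.8521 J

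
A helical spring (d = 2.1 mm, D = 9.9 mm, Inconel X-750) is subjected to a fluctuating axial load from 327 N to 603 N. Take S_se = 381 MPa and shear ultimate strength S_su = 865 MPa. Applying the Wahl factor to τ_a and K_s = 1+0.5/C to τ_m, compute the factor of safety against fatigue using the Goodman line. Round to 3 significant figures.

0.341

C = D/d = 9.9/2.1 = 4.7143; K_W = (4C−1)/(4C−4)+0.615/C = 1.3324; K_s = 1+0.5/C = 1.1061
F_a = (F_max−F_min)/2 = 138 N; F_m = (F_max+F_min)/2 = 465 N
τ_a = K_W·8F_aD/(πd³) = 1.3324 × 375.66 = 500.52 MPa
τ_m = K_s·8F_mD/(πd³) = 1.1061 × 1265.8 = 1400.1 MPa
Goodman: 1/n_f = τ_a/S_se + τ_m/S_su = 500.52/381 + 1400.1/865 = 1.31371 + 1.61858 = 2.9323
n_f = 1/2.9323 = 0.341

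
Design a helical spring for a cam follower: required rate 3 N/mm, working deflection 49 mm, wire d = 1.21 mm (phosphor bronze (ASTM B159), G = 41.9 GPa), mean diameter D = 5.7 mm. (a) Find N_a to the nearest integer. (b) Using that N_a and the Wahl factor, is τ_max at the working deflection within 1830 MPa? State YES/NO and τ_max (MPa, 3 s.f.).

(a) 20 coils; (b) YES, τ_max = 1620 MPa

N_a = Gd⁴/(8D³k) = (41.9×10³)(1.21⁴)/(8·5.7³·3) = 20.21 → N_a = 20
Actual rate k = Gd⁴/(8D³·20) = 3.0312 N/mm
Working load F = kδ = 3.0312·49 = 148.53 N
C = 5.7/1.21 = 4.7107; K_W = (4C−1)/(4C−4)+0.615/C = 1.3327
τ_max = K_W·8FD/(πd³) = 1.3327·1216.9 = 1621.8 MPa
τ_max ≤ 1830 MPa → acceptable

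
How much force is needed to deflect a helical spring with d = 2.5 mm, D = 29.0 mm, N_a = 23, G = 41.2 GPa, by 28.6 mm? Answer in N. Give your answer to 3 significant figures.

k = Gd⁴/(8D³N_a) = (41.2×10³)(2.5⁴)/(8·29.0³·23) = 0.35863 N/mm
F = k·δ = 0.35863 × 28.6 = 10.257 N

10.3 N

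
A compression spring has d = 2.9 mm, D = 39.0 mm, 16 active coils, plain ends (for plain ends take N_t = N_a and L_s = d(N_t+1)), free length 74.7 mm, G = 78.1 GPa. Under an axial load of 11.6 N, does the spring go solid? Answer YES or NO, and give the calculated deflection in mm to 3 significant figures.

NO, δ = 15.9 mm

k = Gd⁴/(8D³N_a) = (78.1×10³)(2.9⁴)/(8·39.0³·16) = 0.72751 N/mm
N_t = 16; L_s = 2.9·17 = 49.3 mm; δ_solid = L₀ − L_s = 74.7 − 49.3 = 25.4 mm
δ = F/k = 11.6/0.72751 = 15.945 mm
δ < δ_solid → spring does not go solid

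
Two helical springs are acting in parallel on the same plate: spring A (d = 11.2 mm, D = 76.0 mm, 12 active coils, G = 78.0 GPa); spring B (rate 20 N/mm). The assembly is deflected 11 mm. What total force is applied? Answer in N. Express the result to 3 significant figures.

k_A = Gd⁴/(8D³N_a) = (78.0×10³)(11.2⁴)/(8·76.0³·12) = 29.124 N/mm
Parallel: k_eq = 29.124 + 20 = 49.124 N/mm
F = k_eq·δ = 49.124·11 = 540.37 N

540 N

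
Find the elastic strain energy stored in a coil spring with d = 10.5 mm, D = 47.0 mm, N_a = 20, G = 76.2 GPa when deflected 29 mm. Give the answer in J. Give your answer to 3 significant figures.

23.4 J

k = Gd⁴/(8D³N_a) = (76.2×10³)(10.5⁴)/(8·47.0³·20) = 55.757 N/mm
U = ½kδ² = 0.5 × 55.757 × 29² = 23446 N·mm = 23.446 J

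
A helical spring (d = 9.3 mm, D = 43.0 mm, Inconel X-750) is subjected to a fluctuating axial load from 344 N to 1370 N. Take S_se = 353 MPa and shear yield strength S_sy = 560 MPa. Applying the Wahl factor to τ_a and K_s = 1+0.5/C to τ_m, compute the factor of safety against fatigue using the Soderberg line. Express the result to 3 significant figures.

2.02

C = D/d = 43.0/9.3 = 4.6237; K_W = (4C−1)/(4C−4)+0.615/C = 1.3400; K_s = 1+0.5/C = 1.1081
F_a = (F_max−F_min)/2 = 513 N; F_m = (F_max+F_min)/2 = 857 N
τ_a = K_W·8F_aD/(πd³) = 1.3400 × 69.836 = 93.579 MPa
τ_m = K_s·8F_mD/(πd³) = 1.1081 × 116.66 = 129.28 MPa
Soderberg: 1/n_f = τ_a/S_se + τ_m/S_sy = 93.579/353 + 129.28/560 = 0.26510 + 0.23086 = 0.49595
n_f = 1/0.49595 = 2.016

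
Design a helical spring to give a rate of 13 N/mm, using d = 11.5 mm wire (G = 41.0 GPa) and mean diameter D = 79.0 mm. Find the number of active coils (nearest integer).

N_a = Gd⁴/(8D³k) = (41.0×10³ × 11.5⁴)/(8 × 79.0³ × 13)
    = 7.17093e+08 / 5.12761e+07 = 13.98 → 14 coils

14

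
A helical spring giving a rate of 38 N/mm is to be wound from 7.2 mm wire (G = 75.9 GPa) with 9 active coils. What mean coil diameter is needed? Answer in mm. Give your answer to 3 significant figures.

D = (Gd⁴/(8N_a·k))^(1/3) = (75.9×10³·7.2⁴/(8·9·38))^(1/3)
  = (74551.4)^(1/3) = 42.0874 mm

42.1 mm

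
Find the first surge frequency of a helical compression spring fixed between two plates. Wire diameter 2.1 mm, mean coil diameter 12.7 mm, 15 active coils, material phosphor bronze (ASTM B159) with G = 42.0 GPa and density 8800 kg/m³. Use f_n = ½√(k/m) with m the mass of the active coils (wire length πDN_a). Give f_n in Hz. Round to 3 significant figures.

k = Gd⁴/(8D³N_a) = (42.0×10³)(2.1⁴)/(8·12.7³·15) = 3.323 N/mm = 3323 N/m
Wire length L = πDN_a = π·12.7·15 = 598.47 mm
m = ρ·(πd²/4)·L = 8800 × 3.4636×10⁻⁶ m² × 0.59847 m = 0.018241 kg
f_n = ½√(k/m) = 0.5·√(3323/0.018241) = 0.5·√(1.8217e+05) = 213.41 Hz

213 Hz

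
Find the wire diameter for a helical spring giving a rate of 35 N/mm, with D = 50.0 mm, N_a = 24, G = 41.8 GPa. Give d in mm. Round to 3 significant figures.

11.9 mm

d = (8D³N_a·k / G)^(1/4) = (8·50.0³·24·35 / (41.8×10³))^0.25
  = (20096)^0.25 = 11.9063 mm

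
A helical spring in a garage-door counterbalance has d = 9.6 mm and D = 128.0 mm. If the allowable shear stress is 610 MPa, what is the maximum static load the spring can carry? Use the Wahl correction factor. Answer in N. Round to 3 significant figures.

C = D/d = 128.0/9.6 = 13.3333
K_W = (4C−1)/(4C−4) + 0.615/C = 52.333/49.333 + 0.0461 = 1.1069
τ_max = K·8FD/(πd³) → F_max = τ_allow·πd³/(8DK)
F_max = 610·π·9.6³/(8·128.0·1.1069) = 1.6955e+06/1133.5 = 1495.8 N

1500 N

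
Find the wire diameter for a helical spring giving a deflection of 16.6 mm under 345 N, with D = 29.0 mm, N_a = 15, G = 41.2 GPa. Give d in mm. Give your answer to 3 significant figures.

Required rate k = F/δ = 345/16.6 = 20.783 N/mm
d = (8D³N_a·k / G)^(1/4) = (8·29.0³·15·20.783 / (41.2×10³))^0.25
  = (1476.3)^0.25 = 6.1987 mm

6.20 mm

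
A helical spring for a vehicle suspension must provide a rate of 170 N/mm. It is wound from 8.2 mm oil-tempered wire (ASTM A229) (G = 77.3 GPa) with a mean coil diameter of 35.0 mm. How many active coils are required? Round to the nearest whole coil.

N_a = Gd⁴/(8D³k) = (77.3×10³ × 8.2⁴)/(8 × 35.0³ × 170)
    = 3.4949e+08 / 5.831e+07 = 5.994 → 6 coils

6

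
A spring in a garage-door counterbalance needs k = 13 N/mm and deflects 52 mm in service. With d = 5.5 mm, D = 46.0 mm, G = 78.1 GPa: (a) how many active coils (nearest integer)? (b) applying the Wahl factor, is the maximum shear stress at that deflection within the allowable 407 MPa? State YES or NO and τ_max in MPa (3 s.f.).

(a) 7 coils; (b) NO, τ_max = 564 MPa

N_a = Gd⁴/(8D³k) = (78.1×10³)(5.5⁴)/(8·46.0³·13) = 7.06 → N_a = 7
Actual rate k = Gd⁴/(8D³·7) = 13.111 N/mm
Working load F = kδ = 13.111·52 = 681.78 N
C = 46.0/5.5 = 8.3636; K_W = (4C−1)/(4C−4)+0.615/C = 1.1754
τ_max = K_W·8FD/(πd³) = 1.1754·480.01 = 564.2 MPa
τ_max > 407 MPa → exceeds allowable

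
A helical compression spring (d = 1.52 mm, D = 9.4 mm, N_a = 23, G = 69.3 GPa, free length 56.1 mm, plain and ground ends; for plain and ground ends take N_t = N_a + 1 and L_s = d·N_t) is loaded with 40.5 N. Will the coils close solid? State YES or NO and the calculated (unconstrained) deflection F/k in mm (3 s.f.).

k = Gd⁴/(8D³N_a) = (69.3×10³)(1.52⁴)/(8·9.4³·23) = 2.4205 N/mm
N_t = 24; L_s = 1.52·24 = 36.48 mm; δ_solid = L₀ − L_s = 56.1 − 36.48 = 19.62 mm
δ = F/k = 40.5/2.4205 = 16.732 mm
δ < δ_solid → spring does not go solid

NO, δ = 16.7 mm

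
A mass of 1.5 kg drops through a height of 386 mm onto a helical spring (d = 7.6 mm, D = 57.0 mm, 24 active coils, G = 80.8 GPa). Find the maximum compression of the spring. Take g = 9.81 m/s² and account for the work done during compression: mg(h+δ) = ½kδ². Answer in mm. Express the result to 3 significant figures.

40.7 mm

k = Gd⁴/(8D³N_a) = (80.8×10³)(7.6⁴)/(8·57.0³·24) = 7.5812 N/mm
W = mg = 1.5 × 9.81 = 14.715 N
½kδ² − Wδ − Wh = 0 → δ = (W + √(W² + 2kWh))/k
δ = (14.715 + √(216.53 + 86122.7))/7.5812 = (14.715 + 293.84)/7.5812 = 40.699 mm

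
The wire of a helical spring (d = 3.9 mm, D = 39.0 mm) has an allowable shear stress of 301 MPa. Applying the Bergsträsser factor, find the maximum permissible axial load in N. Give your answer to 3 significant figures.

158 N

C = D/d = 39.0/3.9 = 10.0000
K_B = (4C+2)/(4C−3) = 42.000/37.000 = 1.1351
τ_max = K·8FD/(πd³) → F_max = τ_allow·πd³/(8DK)
F_max = 301·π·3.9³/(8·39.0·1.1351) = 56093/354.16 = 158.38 N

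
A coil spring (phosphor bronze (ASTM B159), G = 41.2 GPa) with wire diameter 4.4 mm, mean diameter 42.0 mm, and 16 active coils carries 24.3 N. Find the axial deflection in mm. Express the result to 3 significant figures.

k = Gd⁴/(8D³N_a) = (41.2×10³)(4.4⁴)/(8·42.0³·16) = 1.6284 N/mm
δ = F/k = 24.3 / 1.6284 = 14.923 mm

14.9 mm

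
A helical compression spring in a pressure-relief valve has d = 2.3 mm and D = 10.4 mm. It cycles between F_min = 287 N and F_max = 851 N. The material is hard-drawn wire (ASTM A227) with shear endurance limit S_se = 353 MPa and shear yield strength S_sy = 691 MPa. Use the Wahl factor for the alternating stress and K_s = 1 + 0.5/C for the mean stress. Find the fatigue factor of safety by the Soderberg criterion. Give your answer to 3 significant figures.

0.231

C = D/d = 10.4/2.3 = 4.5217; K_W = (4C−1)/(4C−4)+0.615/C = 1.3490; K_s = 1+0.5/C = 1.1106
F_a = (F_max−F_min)/2 = 282 N; F_m = (F_max+F_min)/2 = 569 N
τ_a = K_W·8F_aD/(πd³) = 1.3490 × 613.82 = 828.02 MPa
τ_m = K_s·8F_mD/(πd³) = 1.1106 × 1238.5 = 1375.5 MPa
Soderberg: 1/n_f = τ_a/S_se + τ_m/S_sy = 828.02/353 + 1375.5/691 = 2.34567 + 1.99055 = 4.3362
n_f = 1/4.3362 = 0.2306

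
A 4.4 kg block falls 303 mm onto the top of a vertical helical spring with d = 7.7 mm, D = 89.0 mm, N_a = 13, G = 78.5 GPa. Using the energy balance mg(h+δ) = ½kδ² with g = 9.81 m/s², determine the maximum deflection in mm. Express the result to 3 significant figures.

95.6 mm

k = Gd⁴/(8D³N_a) = (78.5×10³)(7.7⁴)/(8·89.0³·13) = 3.7638 N/mm
W = mg = 4.4 × 9.81 = 43.164 N
½kδ² − Wδ − Wh = 0 → δ = (W + √(W² + 2kWh))/k
δ = (43.164 + √(1863.1 + 98451.8))/3.7638 = (43.164 + 316.73)/3.7638 = 95.618 mm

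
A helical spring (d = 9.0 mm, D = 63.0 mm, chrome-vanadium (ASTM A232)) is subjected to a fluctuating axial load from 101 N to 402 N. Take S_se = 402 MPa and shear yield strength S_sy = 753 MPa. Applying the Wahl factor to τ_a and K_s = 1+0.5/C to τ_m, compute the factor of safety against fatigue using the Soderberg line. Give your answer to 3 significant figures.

C = D/d = 63.0/9.0 = 7.0000; K_W = (4C−1)/(4C−4)+0.615/C = 1.2129; K_s = 1+0.5/C = 1.0714
F_a = (F_max−F_min)/2 = 150.5 N; F_m = (F_max+F_min)/2 = 251.5 N
τ_a = K_W·8F_aD/(πd³) = 1.2129 × 33.12 = 40.17 MPa
τ_m = K_s·8F_mD/(πd³) = 1.0714 × 55.347 = 59.3 MPa
Soderberg: 1/n_f = τ_a/S_se + τ_m/S_sy = 40.17/402 + 59.3/753 = 0.09992 + 0.07875 = 0.17868
n_f = 1/0.17868 = 5.597

5.60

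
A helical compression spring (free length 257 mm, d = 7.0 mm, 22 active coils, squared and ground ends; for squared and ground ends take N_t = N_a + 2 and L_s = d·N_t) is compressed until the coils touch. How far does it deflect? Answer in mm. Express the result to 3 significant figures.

89.0 mm

N_t = 24; L_s = 7.0·24 = 168 mm
δ_solid = L₀ − L_s = 257 − 168 = 89 mm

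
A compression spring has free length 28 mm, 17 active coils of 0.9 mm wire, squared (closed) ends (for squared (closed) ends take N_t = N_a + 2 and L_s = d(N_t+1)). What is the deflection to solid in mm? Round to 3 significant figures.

10.0 mm

N_t = 19; L_s = 0.9·20 = 18 mm
δ_solid = L₀ − L_s = 28 − 18 = 10 mm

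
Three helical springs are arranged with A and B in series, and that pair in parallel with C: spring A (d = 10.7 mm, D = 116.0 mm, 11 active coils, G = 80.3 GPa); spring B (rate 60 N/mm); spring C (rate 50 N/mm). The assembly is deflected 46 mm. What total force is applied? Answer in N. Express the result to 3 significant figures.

2610 N

k_A = Gd⁴/(8D³N_a) = (80.3×10³)(10.7⁴)/(8·116.0³·11) = 7.6629 N/mm
Springs A,B series: k_AB = 1/(1/7.6629+1/60) = 6.7951 N/mm; parallel with C: k_eq = 6.7951+50 = 56.795 N/mm
F = k_eq·δ = 56.795·46 = 2612.6 N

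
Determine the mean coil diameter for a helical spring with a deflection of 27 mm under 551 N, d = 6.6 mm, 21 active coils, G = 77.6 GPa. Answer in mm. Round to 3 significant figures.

Required rate k = F/δ = 551/27 = 20.407 N/mm
D = (Gd⁴/(8N_a·k))^(1/3) = (77.6×10³·6.6⁴/(8·21·20.407))^(1/3)
  = (42947.7)^(1/3) = 35.0198 mm

35.0 mm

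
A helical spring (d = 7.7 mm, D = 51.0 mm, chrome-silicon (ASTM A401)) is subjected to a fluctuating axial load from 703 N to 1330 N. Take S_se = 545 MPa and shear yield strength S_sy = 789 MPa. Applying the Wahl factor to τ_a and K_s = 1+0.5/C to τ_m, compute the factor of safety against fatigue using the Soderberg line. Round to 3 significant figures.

C = D/d = 51.0/7.7 = 6.6234; K_W = (4C−1)/(4C−4)+0.615/C = 1.2262; K_s = 1+0.5/C = 1.0755
F_a = (F_max−F_min)/2 = 313.5 N; F_m = (F_max+F_min)/2 = 1016.5 N
τ_a = K_W·8F_aD/(πd³) = 1.2262 × 89.182 = 109.36 MPa
τ_m = K_s·8F_mD/(πd³) = 1.0755 × 289.16 = 310.99 MPa
Soderberg: 1/n_f = τ_a/S_se + τ_m/S_sy = 109.36/545 + 310.99/789 = 0.20065 + 0.39416 = 0.59482
n_f = 1/0.59482 = 1.681

1.68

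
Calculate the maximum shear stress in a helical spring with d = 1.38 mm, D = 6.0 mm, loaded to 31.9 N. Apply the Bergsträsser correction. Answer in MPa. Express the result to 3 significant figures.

Spring index C = D/d = 6.0/1.38 = 4.3478
K_B = (4C+2)/(4C−3) = 19.391/14.391 = 1.3474
τ₀ = 8FD/(πd³) = 8·31.9·6.0/(π·1.38³) = 1531.2/8.2563 = 185.46 MPa
τ_max = K·τ₀ = 1.3474 × 185.46 = 249.89 MPa

250 MPa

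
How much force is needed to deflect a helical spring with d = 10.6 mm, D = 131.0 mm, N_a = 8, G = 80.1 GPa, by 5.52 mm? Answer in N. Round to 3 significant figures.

38.8 N

k = Gd⁴/(8D³N_a) = (80.1×10³)(10.6⁴)/(8·131.0³·8) = 7.0285 N/mm
F = k·δ = 7.0285 × 5.52 = 38.797 N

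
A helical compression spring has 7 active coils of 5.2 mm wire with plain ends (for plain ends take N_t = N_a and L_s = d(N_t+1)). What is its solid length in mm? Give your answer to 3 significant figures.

41.6 mm

plain ends: N_t = N_a = 7
L_s = d·(N_t+1) = 5.2 × 8 = 41.6 mm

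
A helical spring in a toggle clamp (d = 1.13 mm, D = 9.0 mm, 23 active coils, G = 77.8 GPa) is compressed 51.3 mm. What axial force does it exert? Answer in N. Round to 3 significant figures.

k = Gd⁴/(8D³N_a) = (77.8×10³)(1.13⁴)/(8·9.0³·23) = 0.94569 N/mm
F = k·δ = 0.94569 × 51.3 = 48.514 N

48.5 N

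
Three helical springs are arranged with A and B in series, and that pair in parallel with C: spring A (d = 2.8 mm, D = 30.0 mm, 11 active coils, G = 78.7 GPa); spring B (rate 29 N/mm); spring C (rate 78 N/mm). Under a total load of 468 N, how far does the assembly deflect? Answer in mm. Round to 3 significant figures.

5.86 mm

k_A = Gd⁴/(8D³N_a) = (78.7×10³)(2.8⁴)/(8·30.0³·11) = 2.0359 N/mm
Springs A,B series: k_AB = 1/(1/2.0359+1/29) = 1.9024 N/mm; parallel with C: k_eq = 1.9024+78 = 79.902 N/mm
δ = F/k_eq = 468/79.902 = 5.8571 mm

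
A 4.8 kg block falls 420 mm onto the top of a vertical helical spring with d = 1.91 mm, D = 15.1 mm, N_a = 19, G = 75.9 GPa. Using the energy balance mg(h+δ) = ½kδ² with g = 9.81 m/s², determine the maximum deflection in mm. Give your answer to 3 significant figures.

k = Gd⁴/(8D³N_a) = (75.9×10³)(1.91⁴)/(8·15.1³·19) = 1.9302 N/mm
W = mg = 4.8 × 9.81 = 47.088 N
½kδ² − Wδ − Wh = 0 → δ = (W + √(W² + 2kWh))/k
δ = (47.088 + √(2217.3 + 76346.7))/1.9302 = (47.088 + 280.29)/1.9302 = 169.61 mm

170 mm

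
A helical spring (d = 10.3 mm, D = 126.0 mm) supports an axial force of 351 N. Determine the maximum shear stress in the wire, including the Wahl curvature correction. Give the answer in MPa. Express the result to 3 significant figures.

Spring index C = D/d = 126.0/10.3 = 12.2330
K_W = (4C−1)/(4C−4) + 0.615/C = 47.932/44.932 + 0.0503 = 1.1170
τ₀ = 8FD/(πd³) = 8·351·126.0/(π·10.3³) = 353808/3432.9 = 103.06 MPa
τ_max = K·τ₀ = 1.1170 × 103.06 = 115.13 MPa

115 MPa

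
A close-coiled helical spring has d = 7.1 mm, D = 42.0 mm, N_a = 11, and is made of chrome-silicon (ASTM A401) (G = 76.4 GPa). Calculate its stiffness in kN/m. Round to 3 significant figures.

29.8 kN/m

k = Gd⁴/(8D³N_a) = (76.4×10³ × 7.1⁴) / (8 × 42.0³ × 11)
  = 1.94145e+08 / 6.51974e+06 = 29.778 N/mm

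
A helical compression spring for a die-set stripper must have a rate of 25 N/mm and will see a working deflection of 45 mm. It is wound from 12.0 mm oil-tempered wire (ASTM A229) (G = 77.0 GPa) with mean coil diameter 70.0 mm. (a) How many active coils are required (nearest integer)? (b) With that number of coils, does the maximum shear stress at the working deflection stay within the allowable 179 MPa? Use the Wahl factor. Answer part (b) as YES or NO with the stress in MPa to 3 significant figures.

(a) 23 coils; (b) YES, τ_max = 148 MPa

N_a = Gd⁴/(8D³k) = (77.0×10³)(12.0⁴)/(8·70.0³·25) = 23.28 → N_a = 23
Actual rate k = Gd⁴/(8D³·23) = 25.299 N/mm
Working load F = kδ = 25.299·45 = 1138.5 N
C = 70.0/12.0 = 5.8333; K_W = (4C−1)/(4C−4)+0.615/C = 1.2606
τ_max = K_W·8FD/(πd³) = 1.2606·117.44 = 148.04 MPa
τ_max ≤ 179 MPa → acceptable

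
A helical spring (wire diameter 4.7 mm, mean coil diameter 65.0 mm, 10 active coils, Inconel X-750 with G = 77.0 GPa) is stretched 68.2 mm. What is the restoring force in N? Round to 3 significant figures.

k = Gd⁴/(8D³N_a) = (77.0×10³)(4.7⁴)/(8·65.0³·10) = 1.7102 N/mm
F = k·δ = 1.7102 × 68.2 = 116.64 N

117 N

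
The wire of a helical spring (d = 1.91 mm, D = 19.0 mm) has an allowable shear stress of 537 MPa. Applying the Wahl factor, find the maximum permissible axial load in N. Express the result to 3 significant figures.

67.5 N

C = D/d = 19.0/1.91 = 9.9476
K_W = (4C−1)/(4C−4) + 0.615/C = 38.791/35.791 + 0.0618 = 1.1456
τ_max = K·8FD/(πd³) → F_max = τ_allow·πd³/(8DK)
F_max = 537·π·1.91³/(8·19.0·1.1456) = 11755/174.14 = 67.504 N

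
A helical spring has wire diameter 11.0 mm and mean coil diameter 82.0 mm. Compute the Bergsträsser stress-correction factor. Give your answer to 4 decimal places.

C = D/d = 82.0/11.0 = 7.4545
K_B = (4C+2)/(4C−3) = 31.818/26.818 = 1.1864

1.1864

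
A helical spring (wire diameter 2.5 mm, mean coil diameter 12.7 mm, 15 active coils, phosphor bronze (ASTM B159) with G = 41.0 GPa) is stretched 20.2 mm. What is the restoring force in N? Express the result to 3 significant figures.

132 N

k = Gd⁴/(8D³N_a) = (41.0×10³)(2.5⁴)/(8·12.7³·15) = 6.5156 N/mm
F = k·δ = 6.5156 × 20.2 = 131.61 N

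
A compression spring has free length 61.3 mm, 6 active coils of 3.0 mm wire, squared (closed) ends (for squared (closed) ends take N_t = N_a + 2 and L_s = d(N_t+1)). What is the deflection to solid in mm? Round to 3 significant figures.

34.3 mm

N_t = 8; L_s = 3.0·9 = 27 mm
δ_solid = L₀ − L_s = 61.3 − 27 = 34.3 mm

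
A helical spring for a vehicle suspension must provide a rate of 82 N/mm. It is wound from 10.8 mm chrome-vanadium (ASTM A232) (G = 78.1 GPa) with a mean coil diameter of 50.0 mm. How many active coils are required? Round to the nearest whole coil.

13

N_a = Gd⁴/(8D³k) = (78.1×10³ × 10.8⁴)/(8 × 50.0³ × 82)
    = 1.06254e+09 / 8.2e+07 = 12.96 → 13 coils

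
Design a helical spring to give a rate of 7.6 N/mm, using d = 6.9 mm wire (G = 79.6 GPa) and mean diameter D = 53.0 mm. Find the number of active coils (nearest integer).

N_a = Gd⁴/(8D³k) = (79.6×10³ × 6.9⁴)/(8 × 53.0³ × 7.6)
    = 1.8043e+08 / 9.05172e+06 = 19.93 → 20 coils

20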